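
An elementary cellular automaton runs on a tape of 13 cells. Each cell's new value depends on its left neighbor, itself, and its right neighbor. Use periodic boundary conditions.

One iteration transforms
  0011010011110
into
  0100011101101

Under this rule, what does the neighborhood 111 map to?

1

At position 9 the neighborhood is 111; the next row has 1 there.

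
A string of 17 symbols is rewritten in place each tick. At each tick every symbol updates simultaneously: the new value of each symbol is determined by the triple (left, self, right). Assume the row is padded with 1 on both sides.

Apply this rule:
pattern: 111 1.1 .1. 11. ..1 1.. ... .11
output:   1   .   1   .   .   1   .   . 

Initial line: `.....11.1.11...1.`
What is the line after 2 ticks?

1.......1...1..1.
.1......11..11.1.

.1......11..11.1.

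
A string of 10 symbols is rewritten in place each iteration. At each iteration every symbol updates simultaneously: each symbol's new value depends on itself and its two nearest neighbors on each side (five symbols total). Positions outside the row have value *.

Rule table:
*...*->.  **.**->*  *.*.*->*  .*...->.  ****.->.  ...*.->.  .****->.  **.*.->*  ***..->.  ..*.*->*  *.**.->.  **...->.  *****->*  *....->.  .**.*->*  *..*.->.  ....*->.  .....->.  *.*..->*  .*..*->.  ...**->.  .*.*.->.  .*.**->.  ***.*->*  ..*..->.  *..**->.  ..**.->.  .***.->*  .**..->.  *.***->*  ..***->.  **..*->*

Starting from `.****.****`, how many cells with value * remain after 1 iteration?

**..***.**
count of *: 7

7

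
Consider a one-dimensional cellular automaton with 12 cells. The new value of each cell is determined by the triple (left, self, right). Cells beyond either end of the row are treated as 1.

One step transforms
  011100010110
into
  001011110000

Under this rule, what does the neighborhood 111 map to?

At position 2 the neighborhood is 111; the next row has 1 there.

1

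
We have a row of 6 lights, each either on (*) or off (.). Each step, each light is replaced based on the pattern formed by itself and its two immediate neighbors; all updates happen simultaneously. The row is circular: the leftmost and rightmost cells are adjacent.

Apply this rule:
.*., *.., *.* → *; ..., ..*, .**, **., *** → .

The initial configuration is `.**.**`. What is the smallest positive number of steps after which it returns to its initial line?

*..*..
**.**.
..*..*
*.**.*
.*..*.
.**.**

6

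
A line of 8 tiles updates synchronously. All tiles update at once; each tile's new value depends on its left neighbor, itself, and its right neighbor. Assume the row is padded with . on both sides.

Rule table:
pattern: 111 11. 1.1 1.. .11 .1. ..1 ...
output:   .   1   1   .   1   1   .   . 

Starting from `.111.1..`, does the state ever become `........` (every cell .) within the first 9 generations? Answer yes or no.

.1.111..
.111.1..  (repeats generation 0; period 2)
generation 9: .1.111..
generation 9 is .1.111.., still not uniform .

no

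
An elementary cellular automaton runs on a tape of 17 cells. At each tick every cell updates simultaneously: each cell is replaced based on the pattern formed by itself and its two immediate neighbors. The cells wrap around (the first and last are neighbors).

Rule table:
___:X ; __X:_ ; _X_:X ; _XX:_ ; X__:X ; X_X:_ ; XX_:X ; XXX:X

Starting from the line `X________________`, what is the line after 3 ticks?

XXXXXXXXXXXXXXXX_
_XXXXXXXXXXXXXXX_
__XXXXXXXXXXXXXXX

__XXXXXXXXXXXXXXX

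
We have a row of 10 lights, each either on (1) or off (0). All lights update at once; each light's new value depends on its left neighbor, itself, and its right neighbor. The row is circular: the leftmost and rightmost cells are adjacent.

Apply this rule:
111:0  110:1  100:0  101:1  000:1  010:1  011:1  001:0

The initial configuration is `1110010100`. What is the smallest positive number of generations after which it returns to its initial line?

2

1010011100
1110010100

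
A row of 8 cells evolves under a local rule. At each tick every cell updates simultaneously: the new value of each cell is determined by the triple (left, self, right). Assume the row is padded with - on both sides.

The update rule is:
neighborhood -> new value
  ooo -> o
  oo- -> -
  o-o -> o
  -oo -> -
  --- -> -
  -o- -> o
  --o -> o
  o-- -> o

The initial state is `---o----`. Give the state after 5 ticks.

o-ooo-oo

--ooo---
-o-o-o--
ooooooo-
-ooooo-o
o-ooo-oo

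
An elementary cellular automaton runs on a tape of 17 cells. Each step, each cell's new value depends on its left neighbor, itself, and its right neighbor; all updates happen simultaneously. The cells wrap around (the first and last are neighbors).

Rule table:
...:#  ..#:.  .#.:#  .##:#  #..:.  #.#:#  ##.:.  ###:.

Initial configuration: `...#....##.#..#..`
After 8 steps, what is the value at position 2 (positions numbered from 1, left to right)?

step 1: ##.#.##.#.##..#.#
step 2: ..####.####...###
step 3: ..#...##....#.#..
step 4: #.#.#.#..##.###.#
step 5: .######..#.##..##
step 6: ##.......###...#.
step 7: #..#####.#...#.##
step 8: ...#....##.#.###.
position 2 holds .

.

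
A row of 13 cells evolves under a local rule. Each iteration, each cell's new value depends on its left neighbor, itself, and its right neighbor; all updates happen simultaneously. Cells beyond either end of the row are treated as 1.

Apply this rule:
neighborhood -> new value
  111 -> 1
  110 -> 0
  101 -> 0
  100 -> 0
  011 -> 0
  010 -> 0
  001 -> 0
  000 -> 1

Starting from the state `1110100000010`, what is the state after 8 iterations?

1100001111000
1001100110010
0000000000000
0111111111110
0011111111100
0001111111000
0100111110010
0000011100000

0000011100000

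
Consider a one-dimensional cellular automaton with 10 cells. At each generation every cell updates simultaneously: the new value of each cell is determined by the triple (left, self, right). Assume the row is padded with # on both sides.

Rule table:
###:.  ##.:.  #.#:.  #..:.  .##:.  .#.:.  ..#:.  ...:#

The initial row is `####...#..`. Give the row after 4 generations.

.###...##.

.....#....
.###...##.
.....#....  (repeats generation 1; period 2)
generation 4: .###...##.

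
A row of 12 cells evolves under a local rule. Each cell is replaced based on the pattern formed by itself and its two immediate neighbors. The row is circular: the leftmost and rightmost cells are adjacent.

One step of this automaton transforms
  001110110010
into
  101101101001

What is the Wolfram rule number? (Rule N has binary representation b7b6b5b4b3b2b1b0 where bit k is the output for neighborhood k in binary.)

position 3: 111 → 1  (bit 7 = 1)
position 4: 110 → 0  (bit 6 = 0)
position 5: 101 → 1  (bit 5 = 1)
position 8: 100 → 1  (bit 4 = 1)
position 2: 011 → 1  (bit 3 = 1)
position 10: 010 → 0  (bit 2 = 0)
position 1: 001 → 0  (bit 1 = 0)
position 0: 000 → 1  (bit 0 = 1)
bits b7..b0 = 10111001 = 185

185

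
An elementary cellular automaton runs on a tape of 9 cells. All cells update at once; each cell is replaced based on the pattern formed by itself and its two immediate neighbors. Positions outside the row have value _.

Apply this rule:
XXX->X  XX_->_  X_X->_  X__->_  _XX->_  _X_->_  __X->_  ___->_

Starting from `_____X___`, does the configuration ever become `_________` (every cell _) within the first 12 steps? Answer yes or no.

step 1: _________
all cells are _ at step 1

yes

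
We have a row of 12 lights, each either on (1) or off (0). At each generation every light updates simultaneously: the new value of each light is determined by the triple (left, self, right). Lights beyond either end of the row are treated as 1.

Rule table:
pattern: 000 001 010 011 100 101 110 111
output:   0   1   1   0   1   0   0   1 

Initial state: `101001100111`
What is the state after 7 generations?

101110101001

001110011011
110101100001
100100010010
011110111110
001100011100
110010101011
101110101001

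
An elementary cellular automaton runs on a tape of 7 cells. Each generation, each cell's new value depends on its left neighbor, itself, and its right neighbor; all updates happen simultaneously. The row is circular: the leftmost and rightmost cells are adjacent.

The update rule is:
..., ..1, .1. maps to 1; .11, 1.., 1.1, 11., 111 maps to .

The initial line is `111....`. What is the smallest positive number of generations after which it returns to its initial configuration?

7

....111
.111...
1....11
..111..
11....1
...111.
111....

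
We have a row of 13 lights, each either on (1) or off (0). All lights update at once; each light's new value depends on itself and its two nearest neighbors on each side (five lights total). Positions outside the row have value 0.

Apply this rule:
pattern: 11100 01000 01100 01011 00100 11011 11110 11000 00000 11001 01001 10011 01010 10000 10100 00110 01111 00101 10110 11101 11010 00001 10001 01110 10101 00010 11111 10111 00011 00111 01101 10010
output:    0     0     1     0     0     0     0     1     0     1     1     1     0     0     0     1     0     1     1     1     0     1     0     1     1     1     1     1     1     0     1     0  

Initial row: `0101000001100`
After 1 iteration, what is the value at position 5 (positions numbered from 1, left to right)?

1100000111110
position 5 holds 0

0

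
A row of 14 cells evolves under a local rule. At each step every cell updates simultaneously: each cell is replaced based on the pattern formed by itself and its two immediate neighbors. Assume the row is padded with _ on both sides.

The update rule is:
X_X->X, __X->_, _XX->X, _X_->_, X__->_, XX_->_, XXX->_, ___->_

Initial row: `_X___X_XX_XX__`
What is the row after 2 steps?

______XX_XX___
______X_XX____

______X_XX____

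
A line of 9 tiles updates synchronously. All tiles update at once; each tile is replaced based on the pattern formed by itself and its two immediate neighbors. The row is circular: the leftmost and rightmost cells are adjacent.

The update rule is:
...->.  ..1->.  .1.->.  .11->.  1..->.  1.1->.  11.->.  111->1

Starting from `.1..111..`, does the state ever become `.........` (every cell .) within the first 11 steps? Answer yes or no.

step 1: .....1...
step 2: .........
all cells are . at step 2

yes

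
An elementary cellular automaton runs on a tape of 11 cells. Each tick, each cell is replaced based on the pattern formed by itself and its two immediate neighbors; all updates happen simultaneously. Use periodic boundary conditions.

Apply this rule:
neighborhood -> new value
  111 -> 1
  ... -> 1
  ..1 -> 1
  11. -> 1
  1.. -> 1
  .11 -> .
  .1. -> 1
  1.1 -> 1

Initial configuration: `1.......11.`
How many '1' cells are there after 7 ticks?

11111111.11
111111111.1
1111111111.
.1111111111
1.111111111
11.11111111
111.1111111
count of 1: 10

10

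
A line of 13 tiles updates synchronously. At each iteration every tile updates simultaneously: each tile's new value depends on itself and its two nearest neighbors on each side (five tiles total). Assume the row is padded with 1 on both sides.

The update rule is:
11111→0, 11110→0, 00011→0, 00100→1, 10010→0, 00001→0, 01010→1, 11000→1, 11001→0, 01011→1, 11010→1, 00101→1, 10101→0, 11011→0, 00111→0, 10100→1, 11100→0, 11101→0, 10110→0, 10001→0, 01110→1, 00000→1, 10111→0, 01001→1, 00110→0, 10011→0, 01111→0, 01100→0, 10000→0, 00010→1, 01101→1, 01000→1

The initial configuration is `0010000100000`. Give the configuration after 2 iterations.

0000000101110

0011001110100
0000000101110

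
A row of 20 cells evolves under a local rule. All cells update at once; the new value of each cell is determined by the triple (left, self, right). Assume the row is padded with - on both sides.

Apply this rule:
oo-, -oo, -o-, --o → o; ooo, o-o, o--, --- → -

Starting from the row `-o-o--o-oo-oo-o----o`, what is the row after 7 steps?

step 1: oo-o-oo-oo-oo-o---oo
step 2: oo-o-oo-oo-oo-o--ooo
step 3: oo-o-oo-oo-oo-o-oo-o
step 4: oo-o-oo-oo-oo-o-oo-o  (fixed point — unchanged through step 7)

oo-o-oo-oo-oo-o-oo-o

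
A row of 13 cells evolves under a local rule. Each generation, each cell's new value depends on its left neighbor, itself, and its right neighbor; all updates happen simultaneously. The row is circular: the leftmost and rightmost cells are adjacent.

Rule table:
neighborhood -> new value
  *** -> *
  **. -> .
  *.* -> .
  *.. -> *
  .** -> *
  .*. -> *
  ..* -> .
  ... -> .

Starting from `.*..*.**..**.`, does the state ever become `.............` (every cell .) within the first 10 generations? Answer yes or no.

no

generation 1: .**.*.*.*.*.*
generation 2: .*..*.*.*.*.*
generation 3: .**.*.*.*.*.*  (repeats generation 1; period 2)
generation 10: .*..*.*.*.*.*
generation 10 is .*..*.*.*.*.*, still not uniform .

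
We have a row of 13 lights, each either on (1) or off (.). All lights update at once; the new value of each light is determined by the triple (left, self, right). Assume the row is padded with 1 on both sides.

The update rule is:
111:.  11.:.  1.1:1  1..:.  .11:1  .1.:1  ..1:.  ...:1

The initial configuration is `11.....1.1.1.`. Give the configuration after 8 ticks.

.1.111.1.1..1

tick 1: ...111.111111
tick 2: .1.1..11.....
tick 3: 1111..1..111.
tick 4: ......1..1..1
tick 5: .1111.1..1..1
tick 6: 11...11..1..1
tick 7: ...1.1...1..1
tick 8: .1.111.1.1..1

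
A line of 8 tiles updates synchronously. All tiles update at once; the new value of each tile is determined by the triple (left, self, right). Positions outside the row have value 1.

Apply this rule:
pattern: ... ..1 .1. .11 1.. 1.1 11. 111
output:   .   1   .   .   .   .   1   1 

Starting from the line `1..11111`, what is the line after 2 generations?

1....111

generation 1: 1.1.1111
generation 2: 1....111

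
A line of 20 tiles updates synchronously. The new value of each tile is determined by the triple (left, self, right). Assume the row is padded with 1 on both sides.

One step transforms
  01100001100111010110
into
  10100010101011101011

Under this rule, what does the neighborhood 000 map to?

0

At position 4 the neighborhood is 000; the next row has 0 there.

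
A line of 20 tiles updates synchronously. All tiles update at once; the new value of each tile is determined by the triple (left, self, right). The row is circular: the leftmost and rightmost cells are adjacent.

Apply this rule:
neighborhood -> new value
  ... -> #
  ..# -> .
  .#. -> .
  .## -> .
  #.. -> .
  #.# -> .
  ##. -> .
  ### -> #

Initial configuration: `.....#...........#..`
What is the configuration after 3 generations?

generation 1: ####...#########...#
generation 2: ###..#..#######..#..
generation 3: .#.......#####......

.#.......#####......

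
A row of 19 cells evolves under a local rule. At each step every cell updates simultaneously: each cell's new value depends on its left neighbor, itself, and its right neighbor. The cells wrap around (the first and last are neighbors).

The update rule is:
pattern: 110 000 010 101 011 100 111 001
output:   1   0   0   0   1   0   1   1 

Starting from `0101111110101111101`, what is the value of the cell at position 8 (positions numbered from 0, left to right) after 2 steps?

1

0001111110001111100
0011111110011111100
position 8 holds 1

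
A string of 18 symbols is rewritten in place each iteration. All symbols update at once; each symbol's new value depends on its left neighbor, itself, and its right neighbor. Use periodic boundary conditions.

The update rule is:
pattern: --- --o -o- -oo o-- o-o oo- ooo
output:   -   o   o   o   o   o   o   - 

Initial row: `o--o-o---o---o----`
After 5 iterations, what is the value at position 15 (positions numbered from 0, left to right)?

-

ooooooo-ooo-ooo--o
------ooo-ooo-oooo
o----oo-ooo-ooo--o
oo--ooooo-ooo-oooo
-oooo---ooo-ooo---
position 15 holds -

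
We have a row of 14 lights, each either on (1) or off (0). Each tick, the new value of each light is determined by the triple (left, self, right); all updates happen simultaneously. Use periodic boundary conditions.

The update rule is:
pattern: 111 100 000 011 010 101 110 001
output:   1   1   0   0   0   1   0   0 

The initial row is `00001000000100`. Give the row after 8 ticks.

00000100000010

00000100000010
00000010000001
10000001000000
01000000100000
00100000010000
00010000001000
00001000000100  (repeats tick 0; period 7)
tick 8: 00000100000010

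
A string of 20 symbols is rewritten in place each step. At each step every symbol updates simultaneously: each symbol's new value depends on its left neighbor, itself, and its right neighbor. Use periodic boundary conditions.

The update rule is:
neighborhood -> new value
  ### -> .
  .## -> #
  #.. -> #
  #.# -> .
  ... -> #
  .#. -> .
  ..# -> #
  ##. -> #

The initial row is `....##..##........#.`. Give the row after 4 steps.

##################.#
.................#.#
#################...
#...............####

#...............####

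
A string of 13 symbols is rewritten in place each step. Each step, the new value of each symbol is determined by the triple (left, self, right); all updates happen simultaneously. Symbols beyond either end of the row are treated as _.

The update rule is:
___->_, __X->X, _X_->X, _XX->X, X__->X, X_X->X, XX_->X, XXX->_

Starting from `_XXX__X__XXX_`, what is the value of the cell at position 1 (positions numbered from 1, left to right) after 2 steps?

X

XX_XXXXXXX_XX
XXXX_____XXXX
position 1 holds X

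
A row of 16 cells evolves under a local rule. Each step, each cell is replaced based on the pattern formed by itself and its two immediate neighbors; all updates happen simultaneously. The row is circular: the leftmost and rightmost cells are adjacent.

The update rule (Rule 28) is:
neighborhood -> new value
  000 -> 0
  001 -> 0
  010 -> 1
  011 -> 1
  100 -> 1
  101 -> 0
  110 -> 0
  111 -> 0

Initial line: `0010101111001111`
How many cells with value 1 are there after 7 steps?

1010101000101000
1010101100101100
1010101010101010
1010101010101010  (fixed point — unchanged through step 7)
count of 1: 8

8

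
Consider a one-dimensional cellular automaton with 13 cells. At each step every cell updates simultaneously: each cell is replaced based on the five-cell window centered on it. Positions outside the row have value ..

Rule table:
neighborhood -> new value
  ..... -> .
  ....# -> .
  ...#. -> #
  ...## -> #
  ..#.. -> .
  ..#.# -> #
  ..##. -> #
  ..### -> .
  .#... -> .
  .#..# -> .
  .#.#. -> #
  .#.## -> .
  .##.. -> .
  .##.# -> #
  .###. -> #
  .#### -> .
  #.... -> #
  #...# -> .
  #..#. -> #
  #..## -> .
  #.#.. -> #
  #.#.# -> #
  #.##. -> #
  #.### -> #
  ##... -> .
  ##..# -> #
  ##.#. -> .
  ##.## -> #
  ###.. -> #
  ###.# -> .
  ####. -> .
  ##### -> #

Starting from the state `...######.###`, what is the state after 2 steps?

.#...#.#....#

..#..##..####
.#...#.#....#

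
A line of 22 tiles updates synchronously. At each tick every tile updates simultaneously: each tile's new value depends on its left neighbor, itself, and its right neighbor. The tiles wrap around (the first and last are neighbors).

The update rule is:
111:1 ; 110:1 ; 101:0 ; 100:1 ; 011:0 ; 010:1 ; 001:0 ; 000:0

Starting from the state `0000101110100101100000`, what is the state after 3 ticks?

tick 1: 0000100110110100110000
tick 2: 0000110010010110011000
tick 3: 0000011011010011001100

0000011011010011001100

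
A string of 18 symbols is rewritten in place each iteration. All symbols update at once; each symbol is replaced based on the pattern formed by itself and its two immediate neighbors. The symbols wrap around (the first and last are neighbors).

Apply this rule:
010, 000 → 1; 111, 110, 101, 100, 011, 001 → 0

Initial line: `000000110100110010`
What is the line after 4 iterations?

111110000100000010
000000110101111010
111110000100000010  (repeats iteration 1; period 2)
iteration 4: 000000110101111010

000000110101111010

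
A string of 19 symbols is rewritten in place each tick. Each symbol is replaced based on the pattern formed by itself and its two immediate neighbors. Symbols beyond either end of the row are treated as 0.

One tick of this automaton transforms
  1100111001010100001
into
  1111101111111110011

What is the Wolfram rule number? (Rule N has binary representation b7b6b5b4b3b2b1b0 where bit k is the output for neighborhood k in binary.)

position 5: 111 → 0  (bit 7 = 0)
position 1: 110 → 1  (bit 6 = 1)
position 10: 101 → 1  (bit 5 = 1)
position 2: 100 → 1  (bit 4 = 1)
position 0: 011 → 1  (bit 3 = 1)
position 9: 010 → 1  (bit 2 = 1)
position 3: 001 → 1  (bit 1 = 1)
position 15: 000 → 0  (bit 0 = 0)
bits b7..b0 = 01111110 = 126

126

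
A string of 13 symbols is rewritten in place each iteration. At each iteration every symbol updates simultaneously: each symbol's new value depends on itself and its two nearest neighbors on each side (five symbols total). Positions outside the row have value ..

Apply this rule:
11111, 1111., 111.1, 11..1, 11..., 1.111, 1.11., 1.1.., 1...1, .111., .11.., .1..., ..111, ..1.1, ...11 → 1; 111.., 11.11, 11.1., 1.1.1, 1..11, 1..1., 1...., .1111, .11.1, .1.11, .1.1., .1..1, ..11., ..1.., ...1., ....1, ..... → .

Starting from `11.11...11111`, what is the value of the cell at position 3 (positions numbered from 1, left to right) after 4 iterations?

...111111.11.
..11.1111.111
.1...1.11.11.
..11.1.1..111
position 3 holds 1

1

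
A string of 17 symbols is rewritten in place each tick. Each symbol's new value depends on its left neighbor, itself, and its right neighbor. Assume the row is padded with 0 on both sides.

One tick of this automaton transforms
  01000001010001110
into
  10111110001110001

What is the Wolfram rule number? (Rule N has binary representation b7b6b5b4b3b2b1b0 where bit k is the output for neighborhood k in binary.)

19

position 14: 111 → 0  (bit 7 = 0)
position 15: 110 → 0  (bit 6 = 0)
position 8: 101 → 0  (bit 5 = 0)
position 2: 100 → 1  (bit 4 = 1)
position 13: 011 → 0  (bit 3 = 0)
position 1: 010 → 0  (bit 2 = 0)
position 0: 001 → 1  (bit 1 = 1)
position 3: 000 → 1  (bit 0 = 1)
bits b7..b0 = 00010011 = 19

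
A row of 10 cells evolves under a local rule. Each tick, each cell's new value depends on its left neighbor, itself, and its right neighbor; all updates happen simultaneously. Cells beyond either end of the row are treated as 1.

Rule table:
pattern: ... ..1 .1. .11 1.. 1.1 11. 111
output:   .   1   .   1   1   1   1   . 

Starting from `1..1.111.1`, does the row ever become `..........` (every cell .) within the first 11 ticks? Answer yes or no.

111.11.111
..111111..
111....111
..11..11..
1111111111
..........
all cells are . at tick 6

yes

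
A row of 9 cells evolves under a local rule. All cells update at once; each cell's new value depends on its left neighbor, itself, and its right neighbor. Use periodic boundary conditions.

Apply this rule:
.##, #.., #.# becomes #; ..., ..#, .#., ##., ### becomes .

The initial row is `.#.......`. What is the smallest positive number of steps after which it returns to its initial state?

9

step 1: ..#......
step 2: ...#.....
step 3: ....#....
step 4: .....#...
step 5: ......#..
step 6: .......#.
step 7: ........#
step 8: #........
step 9: .#.......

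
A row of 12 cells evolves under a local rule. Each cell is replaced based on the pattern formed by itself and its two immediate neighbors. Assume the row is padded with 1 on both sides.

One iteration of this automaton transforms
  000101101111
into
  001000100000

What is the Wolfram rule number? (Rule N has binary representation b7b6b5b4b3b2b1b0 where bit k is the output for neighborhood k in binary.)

position 9: 111 → 0  (bit 7 = 0)
position 6: 110 → 1  (bit 6 = 1)
position 4: 101 → 0  (bit 5 = 0)
position 0: 100 → 0  (bit 4 = 0)
position 5: 011 → 0  (bit 3 = 0)
position 3: 010 → 0  (bit 2 = 0)
position 2: 001 → 1  (bit 1 = 1)
position 1: 000 → 0  (bit 0 = 0)
bits b7..b0 = 01000010 = 66

66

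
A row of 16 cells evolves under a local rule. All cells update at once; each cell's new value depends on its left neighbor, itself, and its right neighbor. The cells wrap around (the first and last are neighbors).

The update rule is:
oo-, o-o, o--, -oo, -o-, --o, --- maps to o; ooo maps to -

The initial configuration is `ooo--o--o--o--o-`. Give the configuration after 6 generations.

o-oooooooooooooo
ooo-------------
o-oooooooooooooo  (repeats generation 1; period 2)
generation 6: ooo-------------

ooo-------------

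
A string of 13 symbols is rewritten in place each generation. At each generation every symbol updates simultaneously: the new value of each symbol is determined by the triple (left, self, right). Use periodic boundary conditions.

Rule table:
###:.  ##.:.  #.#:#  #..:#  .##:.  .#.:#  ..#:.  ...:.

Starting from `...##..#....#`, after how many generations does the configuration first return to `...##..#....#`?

26

#....#.##...#
.#...##..#...
.##....#.##..
...#...##..#.
...##....#.##
#....#...##..
##...##....#.
..#....#...##
#.##...##....
##..#....#...
..#.##...##..
..##..#....#.
....#.##...##
#...##..#....
##....#.##...
..#...##..#..
..##....#.##.
....#...##..#
#...##....#.#
.#....#...##.
.##...##....#
#..#....#...#
.#.##...##...
.##..#....#..
...#.##...##.
...##..#....#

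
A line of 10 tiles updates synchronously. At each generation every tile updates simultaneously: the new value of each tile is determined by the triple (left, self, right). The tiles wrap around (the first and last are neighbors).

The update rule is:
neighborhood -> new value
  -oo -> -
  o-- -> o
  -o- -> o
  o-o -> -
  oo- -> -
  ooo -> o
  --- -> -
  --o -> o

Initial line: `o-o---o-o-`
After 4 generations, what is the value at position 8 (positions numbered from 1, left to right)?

generation 1: o-oo-oo-o-
generation 2: o-------o-
generation 3: oo-----oo-
generation 4: --o---o---
position 8 holds -

-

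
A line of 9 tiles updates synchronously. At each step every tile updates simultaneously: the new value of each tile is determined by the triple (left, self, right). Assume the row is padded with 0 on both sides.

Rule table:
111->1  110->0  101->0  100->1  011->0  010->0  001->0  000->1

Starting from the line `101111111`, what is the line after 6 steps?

001001001

step 1: 000111110
step 2: 110011101
step 3: 001001000
step 4: 100100111
step 5: 010010010
step 6: 001001001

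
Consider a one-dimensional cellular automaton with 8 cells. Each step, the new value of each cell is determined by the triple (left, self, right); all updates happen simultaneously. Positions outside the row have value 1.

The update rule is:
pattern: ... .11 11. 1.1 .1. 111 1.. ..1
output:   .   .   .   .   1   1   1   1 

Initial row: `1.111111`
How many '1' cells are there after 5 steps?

...11111
1.1.1111
..1..111
11111.11
1111...1
count of 1: 5

5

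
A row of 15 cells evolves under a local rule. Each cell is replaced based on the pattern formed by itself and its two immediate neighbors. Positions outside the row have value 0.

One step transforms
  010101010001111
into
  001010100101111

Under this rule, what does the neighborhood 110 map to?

1

At position 14 the neighborhood is 110; the next row has 1 there.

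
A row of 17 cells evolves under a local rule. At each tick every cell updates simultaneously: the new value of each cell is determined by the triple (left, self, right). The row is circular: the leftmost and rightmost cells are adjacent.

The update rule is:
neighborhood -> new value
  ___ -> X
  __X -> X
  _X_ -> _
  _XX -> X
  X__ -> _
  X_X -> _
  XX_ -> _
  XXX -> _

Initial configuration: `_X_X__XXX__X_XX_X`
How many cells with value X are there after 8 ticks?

11

_____XX___X__X___
XXXXXX__XX__X__XX
_______XX__X__XX_
XXXXXXXX__X__XX__
X________X__XX__X
__XXXXXXX__XX__XX
_XX_______XX__XX_
XX__XXXXXXX__XX__
count of X: 11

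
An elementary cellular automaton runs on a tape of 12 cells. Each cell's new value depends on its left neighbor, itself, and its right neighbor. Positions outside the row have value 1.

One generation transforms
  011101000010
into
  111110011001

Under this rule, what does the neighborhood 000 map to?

At position 7 the neighborhood is 000; the next row has 1 there.

1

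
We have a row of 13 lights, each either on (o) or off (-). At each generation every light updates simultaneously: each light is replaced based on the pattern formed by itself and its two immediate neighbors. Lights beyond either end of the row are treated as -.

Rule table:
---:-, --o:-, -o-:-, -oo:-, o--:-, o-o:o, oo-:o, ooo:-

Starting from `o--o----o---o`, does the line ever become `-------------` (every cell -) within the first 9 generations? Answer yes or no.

yes

generation 1: -------------
all cells are - at generation 1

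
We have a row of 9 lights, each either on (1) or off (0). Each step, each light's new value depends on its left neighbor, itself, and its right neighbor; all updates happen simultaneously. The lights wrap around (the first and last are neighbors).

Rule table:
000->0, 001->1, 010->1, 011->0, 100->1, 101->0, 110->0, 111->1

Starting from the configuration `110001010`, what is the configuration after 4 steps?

001111110

step 1: 001011010
step 2: 011000011
step 3: 000100100
step 4: 001111110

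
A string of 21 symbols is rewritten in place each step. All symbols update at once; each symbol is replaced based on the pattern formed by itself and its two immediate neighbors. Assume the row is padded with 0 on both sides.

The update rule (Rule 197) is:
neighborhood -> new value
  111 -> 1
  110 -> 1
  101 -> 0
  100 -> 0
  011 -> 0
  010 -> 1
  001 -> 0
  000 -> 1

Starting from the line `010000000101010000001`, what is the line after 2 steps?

010011110101010011101

010111110101010111101
010011110101010011101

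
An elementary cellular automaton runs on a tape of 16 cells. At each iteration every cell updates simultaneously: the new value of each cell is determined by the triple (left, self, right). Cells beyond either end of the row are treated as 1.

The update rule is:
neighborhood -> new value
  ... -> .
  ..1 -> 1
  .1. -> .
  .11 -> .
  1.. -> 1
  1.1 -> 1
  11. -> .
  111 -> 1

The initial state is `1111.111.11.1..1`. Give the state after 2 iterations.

iteration 1: 111.1.1.1..1.11.
iteration 2: 11.1.1.1.11.1..1

11.1.1.1.11.1..1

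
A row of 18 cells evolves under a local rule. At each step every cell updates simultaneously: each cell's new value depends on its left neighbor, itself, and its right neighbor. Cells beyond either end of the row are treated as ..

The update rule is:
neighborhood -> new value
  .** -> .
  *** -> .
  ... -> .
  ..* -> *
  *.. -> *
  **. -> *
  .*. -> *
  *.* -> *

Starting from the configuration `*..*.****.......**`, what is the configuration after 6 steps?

****.****.**.*.***

*****...**.....*.*
....**.*.**...****
...*.****.**.*...*
..***...**.****.**
.*..**.*.**...**.*
****.****.**.*.***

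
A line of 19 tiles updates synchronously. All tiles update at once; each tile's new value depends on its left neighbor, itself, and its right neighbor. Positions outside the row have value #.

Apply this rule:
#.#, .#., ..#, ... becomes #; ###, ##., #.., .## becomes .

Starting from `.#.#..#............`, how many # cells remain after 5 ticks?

15

####.##.###########
....#..#...........
.####.##.##########
#....#..#..........
..####.##.#########
count of #: 15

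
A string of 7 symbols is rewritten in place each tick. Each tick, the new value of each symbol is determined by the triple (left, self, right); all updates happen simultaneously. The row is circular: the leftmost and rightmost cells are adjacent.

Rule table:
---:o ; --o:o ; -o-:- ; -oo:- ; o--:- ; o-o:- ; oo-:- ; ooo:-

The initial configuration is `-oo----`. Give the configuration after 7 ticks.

oooo---

o---ooo
--oo---
oo---oo
---oo--
ooo---o
----oo-
oooo---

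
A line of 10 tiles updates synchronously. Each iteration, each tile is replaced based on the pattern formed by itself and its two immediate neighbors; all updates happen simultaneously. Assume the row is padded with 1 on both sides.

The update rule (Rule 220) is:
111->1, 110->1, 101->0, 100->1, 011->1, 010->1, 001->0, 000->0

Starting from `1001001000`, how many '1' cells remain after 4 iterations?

7

iteration 1: 1101101100
iteration 2: 1101101110
iteration 3: 1101101110  (fixed point — unchanged through iteration 4)
count of 1: 7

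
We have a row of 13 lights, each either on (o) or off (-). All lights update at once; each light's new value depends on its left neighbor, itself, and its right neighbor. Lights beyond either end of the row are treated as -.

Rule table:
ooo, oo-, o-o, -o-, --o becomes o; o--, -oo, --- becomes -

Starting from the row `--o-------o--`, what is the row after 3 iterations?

-oo------oo--
o-o-----o-o--
ooo----oooo--

ooo----oooo--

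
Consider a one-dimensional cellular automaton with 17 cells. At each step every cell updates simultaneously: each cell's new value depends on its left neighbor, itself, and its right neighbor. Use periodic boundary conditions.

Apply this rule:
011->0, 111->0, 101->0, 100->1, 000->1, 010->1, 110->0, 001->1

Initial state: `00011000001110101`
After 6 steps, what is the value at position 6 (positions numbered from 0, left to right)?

step 1: 11100111110000101
step 2: 00011000001111100
step 3: 11100111110000011
step 4: 00011000001111100  (repeats step 2; period 2)
step 6: 00011000001111100
position 6 holds 0

0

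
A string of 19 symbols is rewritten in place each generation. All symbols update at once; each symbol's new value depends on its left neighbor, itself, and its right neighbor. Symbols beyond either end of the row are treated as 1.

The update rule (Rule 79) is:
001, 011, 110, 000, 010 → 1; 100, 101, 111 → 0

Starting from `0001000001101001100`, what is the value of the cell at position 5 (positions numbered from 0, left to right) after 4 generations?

0111011111101011101
0101010000101010101
0101010111101010101
0101010100101010101
position 5 holds 1

1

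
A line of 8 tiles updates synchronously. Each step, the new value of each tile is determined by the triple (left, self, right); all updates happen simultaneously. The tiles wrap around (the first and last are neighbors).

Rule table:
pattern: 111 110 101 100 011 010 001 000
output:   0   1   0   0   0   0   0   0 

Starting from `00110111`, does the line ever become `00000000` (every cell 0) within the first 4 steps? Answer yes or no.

00010001
00000000
all cells are 0 at step 2

yes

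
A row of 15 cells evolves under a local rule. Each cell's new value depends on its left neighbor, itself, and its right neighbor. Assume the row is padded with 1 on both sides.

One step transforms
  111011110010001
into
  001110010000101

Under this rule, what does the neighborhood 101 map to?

At position 3 the neighborhood is 101; the next row has 1 there.

1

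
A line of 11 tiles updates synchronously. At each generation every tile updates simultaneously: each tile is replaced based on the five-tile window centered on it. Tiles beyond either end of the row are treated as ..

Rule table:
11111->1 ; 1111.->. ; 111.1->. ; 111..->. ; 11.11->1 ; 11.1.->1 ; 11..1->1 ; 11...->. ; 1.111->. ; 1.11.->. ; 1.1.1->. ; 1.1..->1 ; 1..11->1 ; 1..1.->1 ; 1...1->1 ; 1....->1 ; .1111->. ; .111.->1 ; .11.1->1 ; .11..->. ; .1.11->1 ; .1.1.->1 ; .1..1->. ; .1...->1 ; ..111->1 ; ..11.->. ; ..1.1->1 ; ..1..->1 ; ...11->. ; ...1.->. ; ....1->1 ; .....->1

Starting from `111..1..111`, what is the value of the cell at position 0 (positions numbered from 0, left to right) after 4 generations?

1

11.111.111.
.11.1.1.1..
..11.1.1111
1..11.1....
position 0 holds 1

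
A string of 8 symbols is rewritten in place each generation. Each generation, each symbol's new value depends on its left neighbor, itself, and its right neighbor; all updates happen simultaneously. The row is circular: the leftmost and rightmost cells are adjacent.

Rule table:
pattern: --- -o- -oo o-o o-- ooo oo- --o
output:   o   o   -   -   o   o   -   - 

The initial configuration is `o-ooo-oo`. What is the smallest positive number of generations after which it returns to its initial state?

8

generation 1: ---o---o
generation 2: oo-ooo-o
generation 3: o---o---
generation 4: ooo-ooo-
generation 5: -o---o--
generation 6: -ooo-ooo
generation 7: --o---o-
generation 8: o-ooo-oo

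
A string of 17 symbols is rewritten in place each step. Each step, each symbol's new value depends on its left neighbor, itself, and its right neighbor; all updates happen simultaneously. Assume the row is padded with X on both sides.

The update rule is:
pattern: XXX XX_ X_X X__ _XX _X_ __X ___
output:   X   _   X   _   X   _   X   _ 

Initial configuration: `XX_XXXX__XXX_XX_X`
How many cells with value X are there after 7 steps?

step 1: X_XXXX__XXX_XX_XX
step 2: _XXXX__XXX_XX_XXX
step 3: XXXX__XXX_XX_XXXX
step 4: XXX__XXX_XX_XXXXX
step 5: XX__XXX_XX_XXXXXX
step 6: X__XXX_XX_XXXXXXX
step 7: __XXX_XX_XXXXXXXX
count of X: 13

13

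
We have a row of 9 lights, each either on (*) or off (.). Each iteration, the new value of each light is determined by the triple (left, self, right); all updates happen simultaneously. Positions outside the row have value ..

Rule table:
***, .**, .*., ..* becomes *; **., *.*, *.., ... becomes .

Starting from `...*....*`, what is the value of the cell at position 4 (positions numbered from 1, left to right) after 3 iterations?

..**...**
.**...**.
**...**..
position 4 holds .

.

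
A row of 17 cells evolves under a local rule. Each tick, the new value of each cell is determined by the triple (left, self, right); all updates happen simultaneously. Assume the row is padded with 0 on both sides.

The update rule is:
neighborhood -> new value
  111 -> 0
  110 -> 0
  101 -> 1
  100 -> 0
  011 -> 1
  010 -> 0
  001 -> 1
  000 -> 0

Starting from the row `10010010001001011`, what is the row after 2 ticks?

01001000100101100

00100100010010110
01001000100101100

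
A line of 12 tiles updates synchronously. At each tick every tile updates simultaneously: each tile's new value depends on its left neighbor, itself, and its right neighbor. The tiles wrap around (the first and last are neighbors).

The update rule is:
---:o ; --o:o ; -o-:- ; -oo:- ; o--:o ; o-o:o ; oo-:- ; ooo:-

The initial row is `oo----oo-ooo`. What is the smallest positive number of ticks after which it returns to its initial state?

--oooo--o---
oo----oo-ooo

2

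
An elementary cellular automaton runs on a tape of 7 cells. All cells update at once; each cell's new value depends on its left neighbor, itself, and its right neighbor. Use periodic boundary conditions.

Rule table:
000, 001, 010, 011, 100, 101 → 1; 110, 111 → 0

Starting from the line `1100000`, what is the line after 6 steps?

0001100

1011111
0110000
1101111
0011000
1110111
0001100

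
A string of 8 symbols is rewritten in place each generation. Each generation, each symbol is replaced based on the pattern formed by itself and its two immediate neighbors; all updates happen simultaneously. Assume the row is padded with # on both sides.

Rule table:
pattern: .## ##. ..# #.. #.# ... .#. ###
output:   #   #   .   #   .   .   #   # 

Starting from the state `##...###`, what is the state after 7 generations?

###..###
####.###
####.###  (fixed point — unchanged through generation 7)

####.###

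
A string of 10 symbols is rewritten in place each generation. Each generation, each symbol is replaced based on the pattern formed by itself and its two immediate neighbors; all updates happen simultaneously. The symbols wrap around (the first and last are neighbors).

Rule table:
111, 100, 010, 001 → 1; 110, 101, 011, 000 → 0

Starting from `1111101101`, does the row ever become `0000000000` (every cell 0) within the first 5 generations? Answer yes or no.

no

generation 1: 1111000000
generation 2: 0110100001
generation 3: 0000110011
generation 4: 1001001100
generation 5: 1111110011
generation 5 is 1111110011, still not uniform 0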